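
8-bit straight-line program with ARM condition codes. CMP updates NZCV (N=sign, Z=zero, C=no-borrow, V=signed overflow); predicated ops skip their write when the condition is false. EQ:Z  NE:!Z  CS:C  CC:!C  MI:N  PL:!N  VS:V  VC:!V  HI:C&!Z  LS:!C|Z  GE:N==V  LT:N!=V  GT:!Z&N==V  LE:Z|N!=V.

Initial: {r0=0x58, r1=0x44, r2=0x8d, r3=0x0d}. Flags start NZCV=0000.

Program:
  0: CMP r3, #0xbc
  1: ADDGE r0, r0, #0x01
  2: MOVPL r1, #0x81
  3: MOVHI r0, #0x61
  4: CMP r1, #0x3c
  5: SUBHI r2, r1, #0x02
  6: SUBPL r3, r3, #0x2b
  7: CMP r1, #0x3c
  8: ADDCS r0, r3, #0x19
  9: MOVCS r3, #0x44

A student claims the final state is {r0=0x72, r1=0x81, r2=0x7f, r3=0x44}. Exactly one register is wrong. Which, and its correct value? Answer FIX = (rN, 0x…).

[0] flags=0000 → (cmp)
[1] flags=0000 GE?T → r0=0x59
[2] flags=0000 PL?T → r1=0x81
[3] flags=0000 HI?F → skip
[4] flags=0011 → (cmp)
[5] flags=0011 HI?T → r2=0x7f
[6] flags=0011 PL?T → r3=0xe2
[7] flags=0011 → (cmp)
[8] flags=0011 CS?T → r0=0xfb
[9] flags=0011 CS?T → r3=0x44

FIX = (r0, 0xfb)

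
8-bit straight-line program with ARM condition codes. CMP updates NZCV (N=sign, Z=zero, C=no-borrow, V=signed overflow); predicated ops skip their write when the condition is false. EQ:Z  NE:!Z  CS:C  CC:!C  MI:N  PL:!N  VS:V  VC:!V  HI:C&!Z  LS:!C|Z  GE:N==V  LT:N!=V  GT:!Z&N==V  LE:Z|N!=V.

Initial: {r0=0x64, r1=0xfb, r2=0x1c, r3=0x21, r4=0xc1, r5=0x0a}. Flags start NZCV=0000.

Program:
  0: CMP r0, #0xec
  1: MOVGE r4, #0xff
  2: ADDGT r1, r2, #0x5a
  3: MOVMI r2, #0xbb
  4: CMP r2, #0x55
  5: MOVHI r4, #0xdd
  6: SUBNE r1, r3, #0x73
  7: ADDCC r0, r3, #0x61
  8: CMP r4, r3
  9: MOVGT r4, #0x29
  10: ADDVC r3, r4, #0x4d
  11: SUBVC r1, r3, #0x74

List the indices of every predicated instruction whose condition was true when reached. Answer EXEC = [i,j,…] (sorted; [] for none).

[0] flags=0000 → (cmp)
[1] flags=0000 GE?T → r4=0xff
[2] flags=0000 GT?T → r1=0x76
[3] flags=0000 MI?F → skip
[4] flags=1000 → (cmp)
[5] flags=1000 HI?F → skip
[6] flags=1000 NE?T → r1=0xae
[7] flags=1000 CC?T → r0=0x82
[8] flags=1010 → (cmp)
[9] flags=1010 GT?F → skip
[10] flags=1010 VC?T → r3=0x4c
[11] flags=1010 VC?T → r1=0xd8

EXEC = [1,2,6,7,10,11]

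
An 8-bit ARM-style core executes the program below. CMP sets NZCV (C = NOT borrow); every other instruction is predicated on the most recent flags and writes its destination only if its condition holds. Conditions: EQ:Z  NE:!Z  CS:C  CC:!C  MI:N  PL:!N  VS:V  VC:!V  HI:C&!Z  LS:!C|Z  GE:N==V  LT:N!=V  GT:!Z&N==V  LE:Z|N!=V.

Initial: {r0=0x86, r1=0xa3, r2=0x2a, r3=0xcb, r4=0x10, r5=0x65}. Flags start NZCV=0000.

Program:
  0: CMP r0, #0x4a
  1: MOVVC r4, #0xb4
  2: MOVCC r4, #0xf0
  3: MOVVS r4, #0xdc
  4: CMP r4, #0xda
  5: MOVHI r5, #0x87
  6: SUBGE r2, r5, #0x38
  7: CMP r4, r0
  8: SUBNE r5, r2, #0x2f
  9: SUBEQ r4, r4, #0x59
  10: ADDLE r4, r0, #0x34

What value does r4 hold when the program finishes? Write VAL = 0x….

[0] flags=0011 → (cmp)
[1] flags=0011 VC?F → skip
[2] flags=0011 CC?F → skip
[3] flags=0011 VS?T → r4=0xdc
[4] flags=0010 → (cmp)
[5] flags=0010 HI?T → r5=0x87
[6] flags=0010 GE?T → r2=0x4f
[7] flags=0010 → (cmp)
[8] flags=0010 NE?T → r5=0x20
[9] flags=0010 EQ?F → skip
[10] flags=0010 LE?F → skip

VAL = 0xdc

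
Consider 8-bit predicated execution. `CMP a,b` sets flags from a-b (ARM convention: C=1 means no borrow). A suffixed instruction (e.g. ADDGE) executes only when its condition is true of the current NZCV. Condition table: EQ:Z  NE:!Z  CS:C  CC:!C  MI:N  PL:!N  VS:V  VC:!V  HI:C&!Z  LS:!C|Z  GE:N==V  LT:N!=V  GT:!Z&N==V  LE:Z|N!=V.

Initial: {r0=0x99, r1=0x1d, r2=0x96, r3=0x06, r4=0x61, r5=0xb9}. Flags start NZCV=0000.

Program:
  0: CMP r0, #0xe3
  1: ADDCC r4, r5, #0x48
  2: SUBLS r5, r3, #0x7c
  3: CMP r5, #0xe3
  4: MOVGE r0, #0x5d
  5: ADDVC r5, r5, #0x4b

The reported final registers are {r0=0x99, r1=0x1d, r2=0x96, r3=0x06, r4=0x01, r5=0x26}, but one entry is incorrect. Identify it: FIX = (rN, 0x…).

[0] flags=1000 → (cmp)
[1] flags=1000 CC?T → r4=0x01
[2] flags=1000 LS?T → r5=0x8a
[3] flags=1000 → (cmp)
[4] flags=1000 GE?F → skip
[5] flags=1000 VC?T → r5=0xd5

FIX = (r5, 0xd5)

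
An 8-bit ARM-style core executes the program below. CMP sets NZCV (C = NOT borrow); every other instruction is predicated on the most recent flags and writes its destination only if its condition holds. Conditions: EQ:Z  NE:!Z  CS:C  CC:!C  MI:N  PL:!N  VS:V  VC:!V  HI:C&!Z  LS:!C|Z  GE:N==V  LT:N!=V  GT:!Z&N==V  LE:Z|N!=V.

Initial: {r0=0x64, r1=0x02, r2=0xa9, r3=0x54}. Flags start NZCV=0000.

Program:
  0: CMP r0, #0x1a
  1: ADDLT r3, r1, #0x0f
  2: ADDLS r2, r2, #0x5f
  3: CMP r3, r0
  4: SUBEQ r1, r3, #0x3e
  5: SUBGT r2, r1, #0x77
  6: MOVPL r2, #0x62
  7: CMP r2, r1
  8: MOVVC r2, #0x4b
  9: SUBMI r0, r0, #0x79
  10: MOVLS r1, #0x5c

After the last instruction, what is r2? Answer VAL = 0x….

0: ✓ CMP  NZCV=0010
1: · ADDLT
2: · ADDLS
3: ✓ CMP  NZCV=1000
4: · SUBEQ
5: · SUBGT
6: · MOVPL
7: ✓ CMP  NZCV=1010
8: ✓ MOVVC  r2←0x4b
9: ✓ SUBMI  r0←0xeb
10: · MOVLS

VAL = 0x4b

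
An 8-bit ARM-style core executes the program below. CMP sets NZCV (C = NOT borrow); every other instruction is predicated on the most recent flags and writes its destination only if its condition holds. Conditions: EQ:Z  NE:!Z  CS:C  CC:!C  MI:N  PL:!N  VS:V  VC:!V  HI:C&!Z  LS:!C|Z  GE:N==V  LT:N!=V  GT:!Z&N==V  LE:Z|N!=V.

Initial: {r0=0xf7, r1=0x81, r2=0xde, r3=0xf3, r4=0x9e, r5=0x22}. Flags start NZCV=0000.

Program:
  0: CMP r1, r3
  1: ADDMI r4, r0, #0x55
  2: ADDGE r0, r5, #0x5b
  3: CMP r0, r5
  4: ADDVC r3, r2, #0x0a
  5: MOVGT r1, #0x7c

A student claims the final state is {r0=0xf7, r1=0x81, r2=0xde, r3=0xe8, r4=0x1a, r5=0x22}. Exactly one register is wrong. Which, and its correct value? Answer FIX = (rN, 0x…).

[0] flags=1000 → (cmp)
[1] flags=1000 MI?T → r4=0x4c
[2] flags=1000 GE?F → skip
[3] flags=1010 → (cmp)
[4] flags=1010 VC?T → r3=0xe8
[5] flags=1010 GT?F → skip

FIX = (r4, 0x4c)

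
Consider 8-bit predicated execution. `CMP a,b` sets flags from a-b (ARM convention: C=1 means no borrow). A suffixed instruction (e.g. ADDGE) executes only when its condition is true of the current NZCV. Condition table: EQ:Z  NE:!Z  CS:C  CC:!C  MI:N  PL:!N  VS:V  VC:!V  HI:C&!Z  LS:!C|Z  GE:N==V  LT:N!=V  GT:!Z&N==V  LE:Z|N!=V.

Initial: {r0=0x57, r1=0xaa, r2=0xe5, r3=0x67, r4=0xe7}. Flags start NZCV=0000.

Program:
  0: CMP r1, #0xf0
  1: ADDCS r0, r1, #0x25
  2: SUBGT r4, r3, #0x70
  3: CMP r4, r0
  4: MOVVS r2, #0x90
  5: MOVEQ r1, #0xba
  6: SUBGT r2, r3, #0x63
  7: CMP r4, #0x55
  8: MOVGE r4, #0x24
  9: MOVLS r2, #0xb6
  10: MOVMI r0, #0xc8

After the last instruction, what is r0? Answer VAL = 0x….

VAL = 0xc8

0: ✓ CMP  NZCV=1000
1: · ADDCS
2: · SUBGT
3: ✓ CMP  NZCV=1010
4: · MOVVS
5: · MOVEQ
6: · SUBGT
7: ✓ CMP  NZCV=1010
8: · MOVGE
9: · MOVLS
10: ✓ MOVMI  r0←0xc8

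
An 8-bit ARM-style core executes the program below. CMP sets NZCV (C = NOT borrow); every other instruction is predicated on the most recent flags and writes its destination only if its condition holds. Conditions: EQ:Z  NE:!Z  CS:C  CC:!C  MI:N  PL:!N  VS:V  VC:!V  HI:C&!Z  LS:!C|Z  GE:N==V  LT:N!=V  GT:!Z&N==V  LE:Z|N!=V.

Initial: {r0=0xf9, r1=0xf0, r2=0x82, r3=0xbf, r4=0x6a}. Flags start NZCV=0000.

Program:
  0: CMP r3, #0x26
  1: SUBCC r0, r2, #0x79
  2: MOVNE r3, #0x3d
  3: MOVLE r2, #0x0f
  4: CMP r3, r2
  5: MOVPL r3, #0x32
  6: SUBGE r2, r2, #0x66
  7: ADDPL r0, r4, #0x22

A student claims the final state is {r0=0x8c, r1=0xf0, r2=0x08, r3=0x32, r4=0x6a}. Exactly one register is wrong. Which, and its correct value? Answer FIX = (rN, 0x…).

0: ✓ CMP  NZCV=1010
1: · SUBCC
2: ✓ MOVNE  r3←0x3d
3: ✓ MOVLE  r2←0x0f
4: ✓ CMP  NZCV=0010
5: ✓ MOVPL  r3←0x32
6: ✓ SUBGE  r2←0xa9
7: ✓ ADDPL  r0←0x8c

FIX = (r2, 0xa9)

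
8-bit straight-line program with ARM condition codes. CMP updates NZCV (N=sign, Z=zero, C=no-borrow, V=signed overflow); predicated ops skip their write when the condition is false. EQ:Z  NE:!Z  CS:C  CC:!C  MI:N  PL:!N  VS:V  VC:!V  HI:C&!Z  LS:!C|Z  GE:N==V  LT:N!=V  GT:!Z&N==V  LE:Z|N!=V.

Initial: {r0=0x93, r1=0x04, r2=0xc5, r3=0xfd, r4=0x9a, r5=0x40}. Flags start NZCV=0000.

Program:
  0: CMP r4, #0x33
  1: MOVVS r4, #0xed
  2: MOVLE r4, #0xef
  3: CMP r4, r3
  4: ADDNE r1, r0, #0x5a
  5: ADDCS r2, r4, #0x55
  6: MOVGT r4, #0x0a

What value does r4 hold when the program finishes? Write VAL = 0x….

VAL = 0xef

[0] flags=0011 → (cmp)
[1] flags=0011 VS?T → r4=0xed
[2] flags=0011 LE?T → r4=0xef
[3] flags=1000 → (cmp)
[4] flags=1000 NE?T → r1=0xed
[5] flags=1000 CS?F → skip
[6] flags=1000 GT?F → skip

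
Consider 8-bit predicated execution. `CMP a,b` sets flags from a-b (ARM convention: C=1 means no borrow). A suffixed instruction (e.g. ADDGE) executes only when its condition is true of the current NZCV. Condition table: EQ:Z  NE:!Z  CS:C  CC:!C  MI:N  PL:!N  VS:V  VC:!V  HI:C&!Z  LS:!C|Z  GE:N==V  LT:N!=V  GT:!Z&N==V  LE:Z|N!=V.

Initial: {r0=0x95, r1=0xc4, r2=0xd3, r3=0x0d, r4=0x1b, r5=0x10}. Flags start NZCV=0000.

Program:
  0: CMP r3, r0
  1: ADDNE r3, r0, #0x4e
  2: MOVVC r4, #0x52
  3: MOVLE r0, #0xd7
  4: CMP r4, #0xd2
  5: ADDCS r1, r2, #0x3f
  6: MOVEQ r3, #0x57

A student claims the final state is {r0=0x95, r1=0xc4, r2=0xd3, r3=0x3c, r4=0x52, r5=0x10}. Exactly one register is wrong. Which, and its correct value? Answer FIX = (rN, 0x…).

[0] flags=0000 → (cmp)
[1] flags=0000 NE?T → r3=0xe3
[2] flags=0000 VC?T → r4=0x52
[3] flags=0000 LE?F → skip
[4] flags=1001 → (cmp)
[5] flags=1001 CS?F → skip
[6] flags=1001 EQ?F → skip

FIX = (r3, 0xe3)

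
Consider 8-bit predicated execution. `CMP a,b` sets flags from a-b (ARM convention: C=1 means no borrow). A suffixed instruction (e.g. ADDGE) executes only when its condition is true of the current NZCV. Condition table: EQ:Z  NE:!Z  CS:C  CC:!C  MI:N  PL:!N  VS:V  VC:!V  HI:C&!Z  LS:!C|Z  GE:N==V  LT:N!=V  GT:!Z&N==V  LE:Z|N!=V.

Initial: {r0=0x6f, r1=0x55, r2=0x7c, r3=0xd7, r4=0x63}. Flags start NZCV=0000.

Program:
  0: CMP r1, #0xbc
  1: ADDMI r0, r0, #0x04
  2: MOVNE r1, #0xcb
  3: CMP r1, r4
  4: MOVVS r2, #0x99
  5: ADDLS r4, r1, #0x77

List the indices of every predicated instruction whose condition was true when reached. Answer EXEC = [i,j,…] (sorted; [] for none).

0: ✓ CMP  NZCV=1001
1: ✓ ADDMI  r0←0x73
2: ✓ MOVNE  r1←0xcb
3: ✓ CMP  NZCV=0011
4: ✓ MOVVS  r2←0x99
5: · ADDLS

EXEC = [1,2,4]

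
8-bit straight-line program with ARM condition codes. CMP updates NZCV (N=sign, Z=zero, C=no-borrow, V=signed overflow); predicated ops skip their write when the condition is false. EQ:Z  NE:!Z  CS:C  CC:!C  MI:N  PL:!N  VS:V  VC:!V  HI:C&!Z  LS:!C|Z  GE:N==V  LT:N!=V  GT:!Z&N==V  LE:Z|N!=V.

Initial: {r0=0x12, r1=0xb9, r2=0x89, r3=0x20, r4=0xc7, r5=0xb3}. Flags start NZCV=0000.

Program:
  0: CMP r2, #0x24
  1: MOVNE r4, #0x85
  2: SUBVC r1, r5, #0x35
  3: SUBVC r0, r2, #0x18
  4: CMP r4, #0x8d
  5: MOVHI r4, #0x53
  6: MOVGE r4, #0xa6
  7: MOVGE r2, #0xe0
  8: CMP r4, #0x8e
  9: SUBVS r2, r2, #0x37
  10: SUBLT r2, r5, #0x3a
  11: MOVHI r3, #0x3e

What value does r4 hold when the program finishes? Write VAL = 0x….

VAL = 0x85

[0] flags=0011 → (cmp)
[1] flags=0011 NE?T → r4=0x85
[2] flags=0011 VC?F → skip
[3] flags=0011 VC?F → skip
[4] flags=1000 → (cmp)
[5] flags=1000 HI?F → skip
[6] flags=1000 GE?F → skip
[7] flags=1000 GE?F → skip
[8] flags=1000 → (cmp)
[9] flags=1000 VS?F → skip
[10] flags=1000 LT?T → r2=0x79
[11] flags=1000 HI?F → skip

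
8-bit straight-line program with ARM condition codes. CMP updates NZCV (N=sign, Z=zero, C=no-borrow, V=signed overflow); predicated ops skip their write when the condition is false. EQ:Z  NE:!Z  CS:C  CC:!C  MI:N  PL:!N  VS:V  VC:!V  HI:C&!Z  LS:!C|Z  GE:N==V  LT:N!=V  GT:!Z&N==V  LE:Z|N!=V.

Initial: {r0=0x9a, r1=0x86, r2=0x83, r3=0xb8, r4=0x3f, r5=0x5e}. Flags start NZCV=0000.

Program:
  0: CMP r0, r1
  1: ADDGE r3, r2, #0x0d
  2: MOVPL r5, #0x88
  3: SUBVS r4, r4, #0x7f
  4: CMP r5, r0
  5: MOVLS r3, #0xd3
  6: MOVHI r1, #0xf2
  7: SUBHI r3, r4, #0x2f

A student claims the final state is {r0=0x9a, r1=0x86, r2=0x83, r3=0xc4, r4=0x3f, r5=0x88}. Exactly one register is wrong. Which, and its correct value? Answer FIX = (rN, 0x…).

0: ✓ CMP  NZCV=0010
1: ✓ ADDGE  r3←0x90
2: ✓ MOVPL  r5←0x88
3: · SUBVS
4: ✓ CMP  NZCV=1000
5: ✓ MOVLS  r3←0xd3
6: · MOVHI
7: · SUBHI

FIX = (r3, 0xd3)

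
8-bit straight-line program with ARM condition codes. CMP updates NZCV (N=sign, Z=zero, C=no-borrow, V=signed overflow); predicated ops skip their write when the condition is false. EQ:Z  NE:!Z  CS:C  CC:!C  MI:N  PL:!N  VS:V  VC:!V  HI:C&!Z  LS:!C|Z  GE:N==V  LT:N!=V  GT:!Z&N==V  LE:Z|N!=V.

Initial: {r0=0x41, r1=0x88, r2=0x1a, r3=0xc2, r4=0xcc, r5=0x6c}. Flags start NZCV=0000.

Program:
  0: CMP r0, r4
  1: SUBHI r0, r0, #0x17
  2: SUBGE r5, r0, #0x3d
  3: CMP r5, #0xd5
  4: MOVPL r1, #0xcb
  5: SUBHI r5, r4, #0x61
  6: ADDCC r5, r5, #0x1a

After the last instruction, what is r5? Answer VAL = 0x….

[0] flags=0000 → (cmp)
[1] flags=0000 HI?F → skip
[2] flags=0000 GE?T → r5=0x04
[3] flags=0000 → (cmp)
[4] flags=0000 PL?T → r1=0xcb
[5] flags=0000 HI?F → skip
[6] flags=0000 CC?T → r5=0x1e

VAL = 0x1e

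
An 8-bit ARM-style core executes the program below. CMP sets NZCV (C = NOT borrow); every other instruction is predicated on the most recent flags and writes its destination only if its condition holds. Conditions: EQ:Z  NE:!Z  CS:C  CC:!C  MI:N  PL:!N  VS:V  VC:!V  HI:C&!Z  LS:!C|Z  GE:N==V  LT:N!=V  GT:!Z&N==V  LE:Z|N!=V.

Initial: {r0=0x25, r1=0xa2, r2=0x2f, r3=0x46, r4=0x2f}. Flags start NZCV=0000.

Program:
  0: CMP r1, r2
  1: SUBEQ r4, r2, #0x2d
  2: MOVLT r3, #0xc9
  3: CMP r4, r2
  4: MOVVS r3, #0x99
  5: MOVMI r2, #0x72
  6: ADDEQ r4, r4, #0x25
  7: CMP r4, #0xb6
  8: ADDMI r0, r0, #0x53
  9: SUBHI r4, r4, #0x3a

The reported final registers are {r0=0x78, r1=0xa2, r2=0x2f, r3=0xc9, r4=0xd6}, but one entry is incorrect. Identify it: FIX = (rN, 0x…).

FIX = (r4, 0x54)

[0] flags=0011 → (cmp)
[1] flags=0011 EQ?F → skip
[2] flags=0011 LT?T → r3=0xc9
[3] flags=0110 → (cmp)
[4] flags=0110 VS?F → skip
[5] flags=0110 MI?F → skip
[6] flags=0110 EQ?T → r4=0x54
[7] flags=1001 → (cmp)
[8] flags=1001 MI?T → r0=0x78
[9] flags=1001 HI?F → skip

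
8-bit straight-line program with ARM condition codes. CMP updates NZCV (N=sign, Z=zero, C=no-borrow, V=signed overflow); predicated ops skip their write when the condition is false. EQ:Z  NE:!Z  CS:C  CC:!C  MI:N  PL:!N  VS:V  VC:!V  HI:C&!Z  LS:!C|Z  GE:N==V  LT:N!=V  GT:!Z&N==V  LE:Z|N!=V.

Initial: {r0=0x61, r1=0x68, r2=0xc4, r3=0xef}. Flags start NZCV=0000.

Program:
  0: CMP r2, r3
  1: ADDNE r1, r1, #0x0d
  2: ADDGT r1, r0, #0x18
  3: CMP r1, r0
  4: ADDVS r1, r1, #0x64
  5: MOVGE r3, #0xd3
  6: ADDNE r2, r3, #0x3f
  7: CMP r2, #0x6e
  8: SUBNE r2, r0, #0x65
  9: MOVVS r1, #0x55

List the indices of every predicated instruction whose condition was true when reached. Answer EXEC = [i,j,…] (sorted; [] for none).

EXEC = [1,5,6,8]

[0] flags=1000 → (cmp)
[1] flags=1000 NE?T → r1=0x75
[2] flags=1000 GT?F → skip
[3] flags=0010 → (cmp)
[4] flags=0010 VS?F → skip
[5] flags=0010 GE?T → r3=0xd3
[6] flags=0010 NE?T → r2=0x12
[7] flags=1000 → (cmp)
[8] flags=1000 NE?T → r2=0xfc
[9] flags=1000 VS?F → skip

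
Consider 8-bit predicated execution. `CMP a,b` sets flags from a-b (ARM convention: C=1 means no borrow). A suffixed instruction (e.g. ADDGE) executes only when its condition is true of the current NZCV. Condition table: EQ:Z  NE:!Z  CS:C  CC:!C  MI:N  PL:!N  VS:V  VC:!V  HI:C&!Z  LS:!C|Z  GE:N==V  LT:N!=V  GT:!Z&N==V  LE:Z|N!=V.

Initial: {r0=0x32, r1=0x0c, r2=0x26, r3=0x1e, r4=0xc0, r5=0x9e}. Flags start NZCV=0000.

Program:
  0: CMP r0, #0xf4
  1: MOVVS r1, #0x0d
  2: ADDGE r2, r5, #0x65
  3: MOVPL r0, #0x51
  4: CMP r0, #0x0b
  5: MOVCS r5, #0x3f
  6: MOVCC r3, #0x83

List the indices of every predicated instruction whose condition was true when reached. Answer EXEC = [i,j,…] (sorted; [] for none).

EXEC = [2,3,5]

0: ✓ CMP  NZCV=0000
1: · MOVVS
2: ✓ ADDGE  r2←0x03
3: ✓ MOVPL  r0←0x51
4: ✓ CMP  NZCV=0010
5: ✓ MOVCS  r5←0x3f
6: · MOVCC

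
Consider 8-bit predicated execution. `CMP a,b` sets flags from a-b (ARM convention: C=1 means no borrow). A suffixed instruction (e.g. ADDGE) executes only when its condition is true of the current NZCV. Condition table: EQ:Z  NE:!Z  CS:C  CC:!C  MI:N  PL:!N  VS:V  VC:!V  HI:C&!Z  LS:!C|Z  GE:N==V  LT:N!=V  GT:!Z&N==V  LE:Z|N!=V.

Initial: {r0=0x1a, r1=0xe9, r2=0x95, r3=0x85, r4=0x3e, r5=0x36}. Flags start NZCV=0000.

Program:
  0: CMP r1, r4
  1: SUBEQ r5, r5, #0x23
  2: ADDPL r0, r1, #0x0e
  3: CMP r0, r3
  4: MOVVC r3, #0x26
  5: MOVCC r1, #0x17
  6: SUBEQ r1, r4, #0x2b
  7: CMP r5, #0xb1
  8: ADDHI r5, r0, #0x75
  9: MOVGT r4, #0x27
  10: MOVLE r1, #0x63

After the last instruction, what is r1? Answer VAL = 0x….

VAL = 0x17

[0] flags=1010 → (cmp)
[1] flags=1010 EQ?F → skip
[2] flags=1010 PL?F → skip
[3] flags=1001 → (cmp)
[4] flags=1001 VC?F → skip
[5] flags=1001 CC?T → r1=0x17
[6] flags=1001 EQ?F → skip
[7] flags=1001 → (cmp)
[8] flags=1001 HI?F → skip
[9] flags=1001 GT?T → r4=0x27
[10] flags=1001 LE?F → skip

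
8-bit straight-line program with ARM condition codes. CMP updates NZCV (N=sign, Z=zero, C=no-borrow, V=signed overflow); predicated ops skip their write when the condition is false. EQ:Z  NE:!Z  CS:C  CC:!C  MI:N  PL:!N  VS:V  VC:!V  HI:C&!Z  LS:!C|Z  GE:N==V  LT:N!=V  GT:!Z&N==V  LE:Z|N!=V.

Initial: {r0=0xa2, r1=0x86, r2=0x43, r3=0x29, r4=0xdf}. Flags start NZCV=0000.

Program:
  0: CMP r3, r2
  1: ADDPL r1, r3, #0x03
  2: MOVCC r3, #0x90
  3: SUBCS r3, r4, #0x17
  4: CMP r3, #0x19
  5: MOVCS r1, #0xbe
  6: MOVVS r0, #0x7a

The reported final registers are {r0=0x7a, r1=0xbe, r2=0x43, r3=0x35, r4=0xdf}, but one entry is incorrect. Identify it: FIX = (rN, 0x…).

FIX = (r3, 0x90)

0: ✓ CMP  NZCV=1000
1: · ADDPL
2: ✓ MOVCC  r3←0x90
3: · SUBCS
4: ✓ CMP  NZCV=0011
5: ✓ MOVCS  r1←0xbe
6: ✓ MOVVS  r0←0x7a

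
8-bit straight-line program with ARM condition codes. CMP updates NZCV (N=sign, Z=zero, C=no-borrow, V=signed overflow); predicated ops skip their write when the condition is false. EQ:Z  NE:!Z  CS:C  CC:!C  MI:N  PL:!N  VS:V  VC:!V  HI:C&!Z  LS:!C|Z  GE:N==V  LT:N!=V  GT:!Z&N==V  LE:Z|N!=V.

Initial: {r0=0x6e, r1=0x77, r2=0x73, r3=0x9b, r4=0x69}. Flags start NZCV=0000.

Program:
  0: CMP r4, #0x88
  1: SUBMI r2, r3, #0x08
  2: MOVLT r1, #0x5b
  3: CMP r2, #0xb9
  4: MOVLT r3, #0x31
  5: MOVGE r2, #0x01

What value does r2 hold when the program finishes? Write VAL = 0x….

VAL = 0x93

[0] flags=1001 → (cmp)
[1] flags=1001 MI?T → r2=0x93
[2] flags=1001 LT?F → skip
[3] flags=1000 → (cmp)
[4] flags=1000 LT?T → r3=0x31
[5] flags=1000 GE?F → skip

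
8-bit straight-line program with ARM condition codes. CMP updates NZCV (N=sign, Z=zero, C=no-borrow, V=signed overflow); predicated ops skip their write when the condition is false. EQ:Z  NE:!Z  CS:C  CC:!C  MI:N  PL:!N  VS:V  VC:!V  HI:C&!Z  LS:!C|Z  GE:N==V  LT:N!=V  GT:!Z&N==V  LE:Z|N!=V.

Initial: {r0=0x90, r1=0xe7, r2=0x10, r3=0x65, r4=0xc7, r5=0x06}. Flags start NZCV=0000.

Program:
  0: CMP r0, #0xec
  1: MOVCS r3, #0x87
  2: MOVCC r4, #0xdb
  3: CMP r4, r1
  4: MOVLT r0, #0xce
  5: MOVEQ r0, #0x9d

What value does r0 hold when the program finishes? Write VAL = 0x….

VAL = 0xce

0: ✓ CMP  NZCV=1000
1: · MOVCS
2: ✓ MOVCC  r4←0xdb
3: ✓ CMP  NZCV=1000
4: ✓ MOVLT  r0←0xce
5: · MOVEQ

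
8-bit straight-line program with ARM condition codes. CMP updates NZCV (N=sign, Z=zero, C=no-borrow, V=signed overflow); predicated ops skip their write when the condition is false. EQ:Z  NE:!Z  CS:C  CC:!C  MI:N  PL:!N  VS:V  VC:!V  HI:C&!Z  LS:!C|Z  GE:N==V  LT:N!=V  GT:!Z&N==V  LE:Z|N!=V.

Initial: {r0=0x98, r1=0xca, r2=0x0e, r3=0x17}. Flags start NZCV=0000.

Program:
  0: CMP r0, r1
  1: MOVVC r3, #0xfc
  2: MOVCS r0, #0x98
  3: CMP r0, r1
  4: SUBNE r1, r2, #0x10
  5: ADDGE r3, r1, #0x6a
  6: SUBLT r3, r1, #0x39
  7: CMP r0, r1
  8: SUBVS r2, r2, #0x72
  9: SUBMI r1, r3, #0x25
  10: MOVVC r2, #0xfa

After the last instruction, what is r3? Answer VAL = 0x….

0: ✓ CMP  NZCV=1000
1: ✓ MOVVC  r3←0xfc
2: · MOVCS
3: ✓ CMP  NZCV=1000
4: ✓ SUBNE  r1←0xfe
5: · ADDGE
6: ✓ SUBLT  r3←0xc5
7: ✓ CMP  NZCV=1000
8: · SUBVS
9: ✓ SUBMI  r1←0xa0
10: ✓ MOVVC  r2←0xfa

VAL = 0xc5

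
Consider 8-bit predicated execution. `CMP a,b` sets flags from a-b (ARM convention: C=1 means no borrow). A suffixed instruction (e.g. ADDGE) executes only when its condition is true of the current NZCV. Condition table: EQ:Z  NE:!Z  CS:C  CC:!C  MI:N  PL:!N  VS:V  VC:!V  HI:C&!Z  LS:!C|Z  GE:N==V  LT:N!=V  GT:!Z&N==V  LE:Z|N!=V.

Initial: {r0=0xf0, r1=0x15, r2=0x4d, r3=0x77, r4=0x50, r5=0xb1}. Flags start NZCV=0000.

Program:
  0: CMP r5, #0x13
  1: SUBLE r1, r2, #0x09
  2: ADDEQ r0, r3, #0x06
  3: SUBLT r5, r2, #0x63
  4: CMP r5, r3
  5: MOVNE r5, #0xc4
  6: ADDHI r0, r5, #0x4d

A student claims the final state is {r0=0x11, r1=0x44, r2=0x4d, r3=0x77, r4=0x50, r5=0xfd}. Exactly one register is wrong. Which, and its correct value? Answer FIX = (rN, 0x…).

0: ✓ CMP  NZCV=1010
1: ✓ SUBLE  r1←0x44
2: · ADDEQ
3: ✓ SUBLT  r5←0xea
4: ✓ CMP  NZCV=0011
5: ✓ MOVNE  r5←0xc4
6: ✓ ADDHI  r0←0x11

FIX = (r5, 0xc4)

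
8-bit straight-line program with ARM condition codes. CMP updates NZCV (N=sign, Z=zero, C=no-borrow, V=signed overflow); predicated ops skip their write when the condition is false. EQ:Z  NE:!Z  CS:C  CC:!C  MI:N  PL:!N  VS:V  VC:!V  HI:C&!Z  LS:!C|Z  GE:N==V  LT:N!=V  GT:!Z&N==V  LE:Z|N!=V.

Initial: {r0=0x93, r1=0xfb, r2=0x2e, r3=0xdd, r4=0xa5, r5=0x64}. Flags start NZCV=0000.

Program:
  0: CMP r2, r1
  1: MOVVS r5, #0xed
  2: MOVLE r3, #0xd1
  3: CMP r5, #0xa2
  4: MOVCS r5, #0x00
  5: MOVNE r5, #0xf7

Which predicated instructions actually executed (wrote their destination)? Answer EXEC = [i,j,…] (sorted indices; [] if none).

EXEC = [5]

0: ✓ CMP  NZCV=0000
1: · MOVVS
2: · MOVLE
3: ✓ CMP  NZCV=1001
4: · MOVCS
5: ✓ MOVNE  r5←0xf7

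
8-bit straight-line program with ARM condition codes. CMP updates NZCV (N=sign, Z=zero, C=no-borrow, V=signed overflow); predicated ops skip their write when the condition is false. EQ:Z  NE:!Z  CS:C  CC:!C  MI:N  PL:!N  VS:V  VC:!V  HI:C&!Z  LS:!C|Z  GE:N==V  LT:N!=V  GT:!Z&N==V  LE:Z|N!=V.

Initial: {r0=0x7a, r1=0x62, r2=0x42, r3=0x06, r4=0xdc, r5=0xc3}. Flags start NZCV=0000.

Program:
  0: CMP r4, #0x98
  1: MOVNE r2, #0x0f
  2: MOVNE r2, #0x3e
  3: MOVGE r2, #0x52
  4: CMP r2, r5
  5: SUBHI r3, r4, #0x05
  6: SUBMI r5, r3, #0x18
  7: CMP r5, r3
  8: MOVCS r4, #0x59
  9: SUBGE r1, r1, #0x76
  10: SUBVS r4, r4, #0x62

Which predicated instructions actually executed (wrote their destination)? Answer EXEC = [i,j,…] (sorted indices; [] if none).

EXEC = [1,2,3,6,8]

0: ✓ CMP  NZCV=0010
1: ✓ MOVNE  r2←0x0f
2: ✓ MOVNE  r2←0x3e
3: ✓ MOVGE  r2←0x52
4: ✓ CMP  NZCV=1001
5: · SUBHI
6: ✓ SUBMI  r5←0xee
7: ✓ CMP  NZCV=1010
8: ✓ MOVCS  r4←0x59
9: · SUBGE
10: · SUBVS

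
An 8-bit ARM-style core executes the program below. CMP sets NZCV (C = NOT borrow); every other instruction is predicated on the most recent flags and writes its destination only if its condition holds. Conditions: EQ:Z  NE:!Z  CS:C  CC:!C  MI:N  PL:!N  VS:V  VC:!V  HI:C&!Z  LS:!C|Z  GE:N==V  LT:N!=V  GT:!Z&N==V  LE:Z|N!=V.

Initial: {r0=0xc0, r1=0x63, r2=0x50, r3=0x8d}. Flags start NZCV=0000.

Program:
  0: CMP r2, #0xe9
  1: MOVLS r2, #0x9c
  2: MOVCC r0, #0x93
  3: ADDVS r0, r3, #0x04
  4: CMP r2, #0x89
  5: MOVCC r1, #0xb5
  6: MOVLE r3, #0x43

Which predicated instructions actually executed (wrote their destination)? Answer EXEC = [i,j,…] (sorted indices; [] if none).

0: ✓ CMP  NZCV=0000
1: ✓ MOVLS  r2←0x9c
2: ✓ MOVCC  r0←0x93
3: · ADDVS
4: ✓ CMP  NZCV=0010
5: · MOVCC
6: · MOVLE

EXEC = [1,2]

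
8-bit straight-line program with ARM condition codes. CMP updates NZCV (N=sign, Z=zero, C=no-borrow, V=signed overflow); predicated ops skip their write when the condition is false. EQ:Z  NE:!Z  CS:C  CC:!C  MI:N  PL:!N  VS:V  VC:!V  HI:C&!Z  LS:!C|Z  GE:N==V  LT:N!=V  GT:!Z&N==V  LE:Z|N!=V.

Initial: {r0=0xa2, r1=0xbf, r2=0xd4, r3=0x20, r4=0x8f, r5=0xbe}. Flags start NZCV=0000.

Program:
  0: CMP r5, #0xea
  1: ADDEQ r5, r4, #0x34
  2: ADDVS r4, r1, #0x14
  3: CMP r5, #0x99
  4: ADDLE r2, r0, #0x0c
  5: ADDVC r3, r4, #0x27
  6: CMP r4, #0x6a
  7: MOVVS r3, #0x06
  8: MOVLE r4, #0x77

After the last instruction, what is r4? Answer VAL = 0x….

[0] flags=1000 → (cmp)
[1] flags=1000 EQ?F → skip
[2] flags=1000 VS?F → skip
[3] flags=0010 → (cmp)
[4] flags=0010 LE?F → skip
[5] flags=0010 VC?T → r3=0xb6
[6] flags=0011 → (cmp)
[7] flags=0011 VS?T → r3=0x06
[8] flags=0011 LE?T → r4=0x77

VAL = 0x77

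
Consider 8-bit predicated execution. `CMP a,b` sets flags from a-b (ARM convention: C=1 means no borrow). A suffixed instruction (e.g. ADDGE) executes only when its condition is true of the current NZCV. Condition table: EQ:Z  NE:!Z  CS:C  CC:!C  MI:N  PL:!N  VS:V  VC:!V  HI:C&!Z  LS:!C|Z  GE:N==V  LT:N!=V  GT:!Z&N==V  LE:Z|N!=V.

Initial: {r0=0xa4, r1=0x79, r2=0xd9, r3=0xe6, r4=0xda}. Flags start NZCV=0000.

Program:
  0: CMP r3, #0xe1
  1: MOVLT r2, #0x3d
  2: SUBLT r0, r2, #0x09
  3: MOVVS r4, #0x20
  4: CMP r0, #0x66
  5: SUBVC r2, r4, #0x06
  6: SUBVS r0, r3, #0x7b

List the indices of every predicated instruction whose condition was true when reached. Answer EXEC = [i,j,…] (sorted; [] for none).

0: ✓ CMP  NZCV=0010
1: · MOVLT
2: · SUBLT
3: · MOVVS
4: ✓ CMP  NZCV=0011
5: · SUBVC
6: ✓ SUBVS  r0←0x6b

EXEC = [6]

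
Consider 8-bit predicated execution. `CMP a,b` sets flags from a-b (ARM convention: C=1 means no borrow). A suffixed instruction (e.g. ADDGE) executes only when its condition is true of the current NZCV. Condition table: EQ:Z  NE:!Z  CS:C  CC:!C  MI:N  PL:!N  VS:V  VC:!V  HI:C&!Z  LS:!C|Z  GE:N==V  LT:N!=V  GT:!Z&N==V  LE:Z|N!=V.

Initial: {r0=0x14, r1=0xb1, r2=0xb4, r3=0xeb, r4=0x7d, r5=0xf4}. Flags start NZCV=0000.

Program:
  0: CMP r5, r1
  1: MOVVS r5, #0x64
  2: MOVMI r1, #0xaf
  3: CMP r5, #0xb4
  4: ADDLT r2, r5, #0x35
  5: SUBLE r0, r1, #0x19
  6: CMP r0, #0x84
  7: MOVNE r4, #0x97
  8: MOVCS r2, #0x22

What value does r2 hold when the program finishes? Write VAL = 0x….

VAL = 0xb4

0: ✓ CMP  NZCV=0010
1: · MOVVS
2: · MOVMI
3: ✓ CMP  NZCV=0010
4: · ADDLT
5: · SUBLE
6: ✓ CMP  NZCV=1001
7: ✓ MOVNE  r4←0x97
8: · MOVCS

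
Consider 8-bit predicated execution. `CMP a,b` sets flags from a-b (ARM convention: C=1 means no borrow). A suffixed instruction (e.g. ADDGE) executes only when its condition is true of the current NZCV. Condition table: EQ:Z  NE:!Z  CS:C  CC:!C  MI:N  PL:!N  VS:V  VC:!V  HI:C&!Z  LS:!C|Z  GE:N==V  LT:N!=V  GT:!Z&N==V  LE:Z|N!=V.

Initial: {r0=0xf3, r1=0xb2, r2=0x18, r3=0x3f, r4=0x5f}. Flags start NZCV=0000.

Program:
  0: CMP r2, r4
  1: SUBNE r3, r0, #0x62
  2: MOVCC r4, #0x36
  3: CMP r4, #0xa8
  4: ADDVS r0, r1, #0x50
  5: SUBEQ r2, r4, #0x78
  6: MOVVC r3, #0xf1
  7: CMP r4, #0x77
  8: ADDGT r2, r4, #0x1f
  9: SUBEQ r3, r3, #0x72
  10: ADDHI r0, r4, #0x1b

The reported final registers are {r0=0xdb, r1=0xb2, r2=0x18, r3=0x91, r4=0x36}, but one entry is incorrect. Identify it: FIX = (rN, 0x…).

[0] flags=1000 → (cmp)
[1] flags=1000 NE?T → r3=0x91
[2] flags=1000 CC?T → r4=0x36
[3] flags=1001 → (cmp)
[4] flags=1001 VS?T → r0=0x02
[5] flags=1001 EQ?F → skip
[6] flags=1001 VC?F → skip
[7] flags=1000 → (cmp)
[8] flags=1000 GT?F → skip
[9] flags=1000 EQ?F → skip
[10] flags=1000 HI?F → skip

FIX = (r0, 0x02)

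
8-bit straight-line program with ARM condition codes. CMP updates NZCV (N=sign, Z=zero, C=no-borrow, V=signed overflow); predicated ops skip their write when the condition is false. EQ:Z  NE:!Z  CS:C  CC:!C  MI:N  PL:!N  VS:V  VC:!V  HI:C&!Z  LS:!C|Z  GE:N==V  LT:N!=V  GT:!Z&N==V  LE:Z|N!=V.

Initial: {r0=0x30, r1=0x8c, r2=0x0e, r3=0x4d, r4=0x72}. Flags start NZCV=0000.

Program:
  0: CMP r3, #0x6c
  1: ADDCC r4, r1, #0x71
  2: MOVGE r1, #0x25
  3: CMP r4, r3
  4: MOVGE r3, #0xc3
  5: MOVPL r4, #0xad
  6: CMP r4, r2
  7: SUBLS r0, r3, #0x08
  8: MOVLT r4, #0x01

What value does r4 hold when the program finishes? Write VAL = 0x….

[0] flags=1000 → (cmp)
[1] flags=1000 CC?T → r4=0xfd
[2] flags=1000 GE?F → skip
[3] flags=1010 → (cmp)
[4] flags=1010 GE?F → skip
[5] flags=1010 PL?F → skip
[6] flags=1010 → (cmp)
[7] flags=1010 LS?F → skip
[8] flags=1010 LT?T → r4=0x01

VAL = 0x01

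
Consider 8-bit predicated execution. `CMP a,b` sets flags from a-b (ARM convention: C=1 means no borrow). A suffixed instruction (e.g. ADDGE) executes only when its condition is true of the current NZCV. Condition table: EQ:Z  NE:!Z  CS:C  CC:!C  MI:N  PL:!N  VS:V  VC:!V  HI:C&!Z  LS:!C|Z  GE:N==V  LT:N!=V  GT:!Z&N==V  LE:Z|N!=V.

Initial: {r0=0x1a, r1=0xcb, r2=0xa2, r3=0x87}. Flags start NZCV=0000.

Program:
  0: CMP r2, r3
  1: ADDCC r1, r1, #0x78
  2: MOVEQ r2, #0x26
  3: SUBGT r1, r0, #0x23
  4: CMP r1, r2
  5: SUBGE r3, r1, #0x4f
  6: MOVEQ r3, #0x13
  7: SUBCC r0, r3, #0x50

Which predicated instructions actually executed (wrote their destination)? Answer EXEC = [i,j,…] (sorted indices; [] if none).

0: ✓ CMP  NZCV=0010
1: · ADDCC
2: · MOVEQ
3: ✓ SUBGT  r1←0xf7
4: ✓ CMP  NZCV=0010
5: ✓ SUBGE  r3←0xa8
6: · MOVEQ
7: · SUBCC

EXEC = [3,5]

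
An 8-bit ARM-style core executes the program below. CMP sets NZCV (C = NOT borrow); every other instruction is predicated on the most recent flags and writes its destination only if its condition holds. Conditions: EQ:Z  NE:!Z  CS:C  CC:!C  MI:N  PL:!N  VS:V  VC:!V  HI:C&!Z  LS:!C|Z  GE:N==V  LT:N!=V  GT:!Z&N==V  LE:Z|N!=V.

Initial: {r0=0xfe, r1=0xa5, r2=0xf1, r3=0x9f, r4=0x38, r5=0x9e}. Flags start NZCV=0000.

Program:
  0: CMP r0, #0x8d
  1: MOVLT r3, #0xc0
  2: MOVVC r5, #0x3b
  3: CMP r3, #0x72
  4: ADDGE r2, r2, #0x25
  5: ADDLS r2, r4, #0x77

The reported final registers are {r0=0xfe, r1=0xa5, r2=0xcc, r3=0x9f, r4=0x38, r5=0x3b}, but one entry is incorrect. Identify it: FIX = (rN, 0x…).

FIX = (r2, 0xf1)

0: ✓ CMP  NZCV=0010
1: · MOVLT
2: ✓ MOVVC  r5←0x3b
3: ✓ CMP  NZCV=0011
4: · ADDGE
5: · ADDLS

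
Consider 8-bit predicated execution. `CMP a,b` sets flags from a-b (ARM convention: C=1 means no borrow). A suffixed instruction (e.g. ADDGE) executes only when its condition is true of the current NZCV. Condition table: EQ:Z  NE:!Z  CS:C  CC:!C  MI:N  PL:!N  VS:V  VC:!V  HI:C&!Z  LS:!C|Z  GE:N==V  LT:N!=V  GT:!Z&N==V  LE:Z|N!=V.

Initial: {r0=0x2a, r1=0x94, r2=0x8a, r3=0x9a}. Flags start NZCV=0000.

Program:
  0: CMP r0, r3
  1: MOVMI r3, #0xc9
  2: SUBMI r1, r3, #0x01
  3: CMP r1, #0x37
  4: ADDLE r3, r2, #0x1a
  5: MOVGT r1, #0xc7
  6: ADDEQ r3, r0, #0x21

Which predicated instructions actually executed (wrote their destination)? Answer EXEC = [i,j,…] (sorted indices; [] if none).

[0] flags=1001 → (cmp)
[1] flags=1001 MI?T → r3=0xc9
[2] flags=1001 MI?T → r1=0xc8
[3] flags=1010 → (cmp)
[4] flags=1010 LE?T → r3=0xa4
[5] flags=1010 GT?F → skip
[6] flags=1010 EQ?F → skip

EXEC = [1,2,4]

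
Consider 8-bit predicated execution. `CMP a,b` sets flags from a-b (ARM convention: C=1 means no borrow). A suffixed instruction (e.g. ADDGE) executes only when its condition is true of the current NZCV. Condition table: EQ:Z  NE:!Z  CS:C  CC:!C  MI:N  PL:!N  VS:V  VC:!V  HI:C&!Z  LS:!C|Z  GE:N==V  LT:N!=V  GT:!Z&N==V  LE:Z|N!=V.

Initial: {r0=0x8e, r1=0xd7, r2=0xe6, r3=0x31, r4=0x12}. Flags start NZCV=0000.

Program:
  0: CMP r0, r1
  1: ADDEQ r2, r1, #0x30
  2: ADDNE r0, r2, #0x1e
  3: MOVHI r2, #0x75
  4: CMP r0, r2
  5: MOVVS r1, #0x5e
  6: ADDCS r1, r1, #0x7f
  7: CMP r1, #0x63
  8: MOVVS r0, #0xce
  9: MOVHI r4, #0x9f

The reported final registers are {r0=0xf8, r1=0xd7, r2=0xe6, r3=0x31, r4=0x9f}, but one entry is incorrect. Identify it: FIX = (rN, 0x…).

FIX = (r0, 0xce)

[0] flags=1000 → (cmp)
[1] flags=1000 EQ?F → skip
[2] flags=1000 NE?T → r0=0x04
[3] flags=1000 HI?F → skip
[4] flags=0000 → (cmp)
[5] flags=0000 VS?F → skip
[6] flags=0000 CS?F → skip
[7] flags=0011 → (cmp)
[8] flags=0011 VS?T → r0=0xce
[9] flags=0011 HI?T → r4=0x9f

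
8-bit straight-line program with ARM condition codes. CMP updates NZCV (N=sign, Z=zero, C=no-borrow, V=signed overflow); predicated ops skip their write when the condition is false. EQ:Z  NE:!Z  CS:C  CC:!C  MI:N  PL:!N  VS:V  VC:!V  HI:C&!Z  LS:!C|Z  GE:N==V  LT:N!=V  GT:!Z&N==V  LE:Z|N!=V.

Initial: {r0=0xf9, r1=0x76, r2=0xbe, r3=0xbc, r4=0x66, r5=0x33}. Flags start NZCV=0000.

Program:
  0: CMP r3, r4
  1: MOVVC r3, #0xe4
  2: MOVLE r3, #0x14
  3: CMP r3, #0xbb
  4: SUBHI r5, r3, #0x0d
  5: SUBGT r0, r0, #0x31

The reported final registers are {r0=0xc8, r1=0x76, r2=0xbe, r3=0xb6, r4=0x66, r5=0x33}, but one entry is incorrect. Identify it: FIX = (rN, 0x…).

FIX = (r3, 0x14)

0: ✓ CMP  NZCV=0011
1: · MOVVC
2: ✓ MOVLE  r3←0x14
3: ✓ CMP  NZCV=0000
4: · SUBHI
5: ✓ SUBGT  r0←0xc8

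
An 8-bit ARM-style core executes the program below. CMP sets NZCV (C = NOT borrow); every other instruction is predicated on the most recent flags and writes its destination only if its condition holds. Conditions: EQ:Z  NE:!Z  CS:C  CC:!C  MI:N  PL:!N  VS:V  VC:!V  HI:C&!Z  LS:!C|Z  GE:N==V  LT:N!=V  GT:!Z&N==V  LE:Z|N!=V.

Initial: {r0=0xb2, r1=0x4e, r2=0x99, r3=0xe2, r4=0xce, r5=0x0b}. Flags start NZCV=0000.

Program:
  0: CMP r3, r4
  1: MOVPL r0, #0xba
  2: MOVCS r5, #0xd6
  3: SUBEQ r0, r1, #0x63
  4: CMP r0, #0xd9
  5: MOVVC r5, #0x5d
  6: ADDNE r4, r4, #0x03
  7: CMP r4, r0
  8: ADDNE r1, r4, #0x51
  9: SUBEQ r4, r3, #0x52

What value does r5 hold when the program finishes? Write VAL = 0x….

VAL = 0x5d

[0] flags=0010 → (cmp)
[1] flags=0010 PL?T → r0=0xba
[2] flags=0010 CS?T → r5=0xd6
[3] flags=0010 EQ?F → skip
[4] flags=1000 → (cmp)
[5] flags=1000 VC?T → r5=0x5d
[6] flags=1000 NE?T → r4=0xd1
[7] flags=0010 → (cmp)
[8] flags=0010 NE?T → r1=0x22
[9] flags=0010 EQ?F → skip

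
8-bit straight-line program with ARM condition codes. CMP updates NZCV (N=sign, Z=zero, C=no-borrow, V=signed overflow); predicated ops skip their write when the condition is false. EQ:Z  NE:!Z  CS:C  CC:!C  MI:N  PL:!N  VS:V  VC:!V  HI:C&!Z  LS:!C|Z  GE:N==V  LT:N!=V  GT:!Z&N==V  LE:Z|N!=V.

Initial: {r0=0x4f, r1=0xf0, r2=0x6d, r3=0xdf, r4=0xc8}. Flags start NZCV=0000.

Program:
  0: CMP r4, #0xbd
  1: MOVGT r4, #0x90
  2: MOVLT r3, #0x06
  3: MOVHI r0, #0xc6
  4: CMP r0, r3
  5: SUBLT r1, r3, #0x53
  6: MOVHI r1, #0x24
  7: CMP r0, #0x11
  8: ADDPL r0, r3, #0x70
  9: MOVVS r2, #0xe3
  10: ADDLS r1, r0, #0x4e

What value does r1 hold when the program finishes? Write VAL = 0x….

VAL = 0x8c

0: ✓ CMP  NZCV=0010
1: ✓ MOVGT  r4←0x90
2: · MOVLT
3: ✓ MOVHI  r0←0xc6
4: ✓ CMP  NZCV=1000
5: ✓ SUBLT  r1←0x8c
6: · MOVHI
7: ✓ CMP  NZCV=1010
8: · ADDPL
9: · MOVVS
10: · ADDLS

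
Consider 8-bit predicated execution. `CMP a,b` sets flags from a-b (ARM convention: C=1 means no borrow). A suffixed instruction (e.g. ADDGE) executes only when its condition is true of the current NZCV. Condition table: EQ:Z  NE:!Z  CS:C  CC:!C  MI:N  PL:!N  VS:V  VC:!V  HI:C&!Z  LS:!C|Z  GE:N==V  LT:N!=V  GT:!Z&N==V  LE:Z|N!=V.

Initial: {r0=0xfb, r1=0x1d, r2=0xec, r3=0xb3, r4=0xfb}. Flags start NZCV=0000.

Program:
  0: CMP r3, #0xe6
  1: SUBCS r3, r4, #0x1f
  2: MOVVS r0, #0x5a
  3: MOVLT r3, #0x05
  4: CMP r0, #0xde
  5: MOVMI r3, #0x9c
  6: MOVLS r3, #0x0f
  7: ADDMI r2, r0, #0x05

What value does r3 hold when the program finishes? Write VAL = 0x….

VAL = 0x05

0: ✓ CMP  NZCV=1000
1: · SUBCS
2: · MOVVS
3: ✓ MOVLT  r3←0x05
4: ✓ CMP  NZCV=0010
5: · MOVMI
6: · MOVLS
7: · ADDMI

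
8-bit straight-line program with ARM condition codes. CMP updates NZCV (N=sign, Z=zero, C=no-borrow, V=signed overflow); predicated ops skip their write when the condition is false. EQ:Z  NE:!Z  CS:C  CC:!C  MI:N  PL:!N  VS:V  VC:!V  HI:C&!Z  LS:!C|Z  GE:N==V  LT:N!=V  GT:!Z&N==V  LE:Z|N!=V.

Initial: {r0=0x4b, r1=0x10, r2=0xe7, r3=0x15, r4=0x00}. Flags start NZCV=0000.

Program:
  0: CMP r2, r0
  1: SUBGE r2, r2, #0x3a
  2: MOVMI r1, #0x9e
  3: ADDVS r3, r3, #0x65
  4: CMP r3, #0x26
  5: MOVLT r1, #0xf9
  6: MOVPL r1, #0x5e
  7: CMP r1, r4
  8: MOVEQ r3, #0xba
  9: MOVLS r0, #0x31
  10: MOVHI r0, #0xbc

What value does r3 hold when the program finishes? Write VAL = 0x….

VAL = 0x15

0: ✓ CMP  NZCV=1010
1: · SUBGE
2: ✓ MOVMI  r1←0x9e
3: · ADDVS
4: ✓ CMP  NZCV=1000
5: ✓ MOVLT  r1←0xf9
6: · MOVPL
7: ✓ CMP  NZCV=1010
8: · MOVEQ
9: · MOVLS
10: ✓ MOVHI  r0←0xbc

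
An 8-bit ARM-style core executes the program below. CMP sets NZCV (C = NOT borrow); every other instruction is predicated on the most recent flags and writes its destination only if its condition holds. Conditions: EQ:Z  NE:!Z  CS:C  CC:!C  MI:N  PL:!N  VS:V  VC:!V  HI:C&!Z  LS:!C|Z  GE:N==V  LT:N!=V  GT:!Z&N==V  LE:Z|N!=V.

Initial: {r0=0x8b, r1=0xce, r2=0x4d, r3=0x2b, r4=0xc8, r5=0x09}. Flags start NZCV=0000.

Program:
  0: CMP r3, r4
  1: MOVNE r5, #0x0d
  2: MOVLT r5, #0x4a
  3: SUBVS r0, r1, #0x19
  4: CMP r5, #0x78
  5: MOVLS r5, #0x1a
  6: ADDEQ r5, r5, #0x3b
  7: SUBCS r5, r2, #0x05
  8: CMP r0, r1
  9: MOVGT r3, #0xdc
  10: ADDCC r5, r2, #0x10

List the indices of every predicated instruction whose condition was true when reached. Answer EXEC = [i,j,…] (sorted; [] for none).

[0] flags=0000 → (cmp)
[1] flags=0000 NE?T → r5=0x0d
[2] flags=0000 LT?F → skip
[3] flags=0000 VS?F → skip
[4] flags=1000 → (cmp)
[5] flags=1000 LS?T → r5=0x1a
[6] flags=1000 EQ?F → skip
[7] flags=1000 CS?F → skip
[8] flags=1000 → (cmp)
[9] flags=1000 GT?F → skip
[10] flags=1000 CC?T → r5=0x5d

EXEC = [1,5,10]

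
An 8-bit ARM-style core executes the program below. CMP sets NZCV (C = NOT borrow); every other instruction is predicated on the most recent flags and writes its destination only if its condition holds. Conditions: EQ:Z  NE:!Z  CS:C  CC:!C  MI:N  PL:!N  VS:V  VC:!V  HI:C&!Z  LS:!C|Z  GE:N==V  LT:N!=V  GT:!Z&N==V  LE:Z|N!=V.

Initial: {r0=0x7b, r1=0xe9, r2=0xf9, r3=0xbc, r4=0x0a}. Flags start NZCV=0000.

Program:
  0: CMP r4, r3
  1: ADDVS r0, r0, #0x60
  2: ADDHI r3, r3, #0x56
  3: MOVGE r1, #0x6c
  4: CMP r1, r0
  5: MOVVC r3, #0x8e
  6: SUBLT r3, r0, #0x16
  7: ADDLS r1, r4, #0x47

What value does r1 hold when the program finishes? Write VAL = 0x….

[0] flags=0000 → (cmp)
[1] flags=0000 VS?F → skip
[2] flags=0000 HI?F → skip
[3] flags=0000 GE?T → r1=0x6c
[4] flags=1000 → (cmp)
[5] flags=1000 VC?T → r3=0x8e
[6] flags=1000 LT?T → r3=0x65
[7] flags=1000 LS?T → r1=0x51

VAL = 0x51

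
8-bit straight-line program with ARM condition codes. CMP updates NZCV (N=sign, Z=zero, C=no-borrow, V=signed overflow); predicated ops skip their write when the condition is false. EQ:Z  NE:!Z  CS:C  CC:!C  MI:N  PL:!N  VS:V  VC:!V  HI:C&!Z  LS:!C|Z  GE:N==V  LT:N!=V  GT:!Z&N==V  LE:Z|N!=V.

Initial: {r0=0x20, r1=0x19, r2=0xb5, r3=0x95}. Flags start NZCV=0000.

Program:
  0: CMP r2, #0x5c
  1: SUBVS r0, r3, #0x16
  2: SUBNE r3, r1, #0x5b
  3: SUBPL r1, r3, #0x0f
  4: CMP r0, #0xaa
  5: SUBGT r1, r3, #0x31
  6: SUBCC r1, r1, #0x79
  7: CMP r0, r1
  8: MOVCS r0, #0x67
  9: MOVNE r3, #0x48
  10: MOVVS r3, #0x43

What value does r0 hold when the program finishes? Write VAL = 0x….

[0] flags=0011 → (cmp)
[1] flags=0011 VS?T → r0=0x7f
[2] flags=0011 NE?T → r3=0xbe
[3] flags=0011 PL?T → r1=0xaf
[4] flags=1001 → (cmp)
[5] flags=1001 GT?T → r1=0x8d
[6] flags=1001 CC?T → r1=0x14
[7] flags=0010 → (cmp)
[8] flags=0010 CS?T → r0=0x67
[9] flags=0010 NE?T → r3=0x48
[10] flags=0010 VS?F → skip

VAL = 0x67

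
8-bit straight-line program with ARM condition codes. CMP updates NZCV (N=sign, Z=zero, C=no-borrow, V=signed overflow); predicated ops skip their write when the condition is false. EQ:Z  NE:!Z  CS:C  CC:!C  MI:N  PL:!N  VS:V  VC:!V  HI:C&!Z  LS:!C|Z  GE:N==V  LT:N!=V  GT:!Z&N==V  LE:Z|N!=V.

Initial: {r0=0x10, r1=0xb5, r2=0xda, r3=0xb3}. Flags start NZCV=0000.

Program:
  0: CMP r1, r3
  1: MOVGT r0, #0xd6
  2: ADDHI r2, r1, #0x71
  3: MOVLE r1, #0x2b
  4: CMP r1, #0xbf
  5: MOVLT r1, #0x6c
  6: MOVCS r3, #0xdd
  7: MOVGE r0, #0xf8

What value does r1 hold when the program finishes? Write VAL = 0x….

[0] flags=0010 → (cmp)
[1] flags=0010 GT?T → r0=0xd6
[2] flags=0010 HI?T → r2=0x26
[3] flags=0010 LE?F → skip
[4] flags=1000 → (cmp)
[5] flags=1000 LT?T → r1=0x6c
[6] flags=1000 CS?F → skip
[7] flags=1000 GE?F → skip

VAL = 0x6c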